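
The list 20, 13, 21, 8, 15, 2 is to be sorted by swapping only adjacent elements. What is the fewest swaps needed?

Adjacent swaps: 11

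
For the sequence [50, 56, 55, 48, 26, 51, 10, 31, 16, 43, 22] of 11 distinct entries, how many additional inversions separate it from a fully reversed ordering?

Maximum inversions for 11 distinct elements is C(11, 2) = 11·10/2 = 55.
Current inversions — for each element, count later smaller elements:
50: 7
56: 9
55: 8
48: 6
26: 3
51: 5
10: 0
31: 2
16: 0
43: 1
22: 0
Current total: 7 + 9 + 8 + 6 + 3 + 5 + 0 + 2 + 0 + 1 + 0 = 41
Shortfall: 55 − 41 = 14

14 inversions short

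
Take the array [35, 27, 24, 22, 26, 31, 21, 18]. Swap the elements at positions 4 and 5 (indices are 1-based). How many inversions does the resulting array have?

Inversions: 23

Positions 4 and 5 hold 22 and 26; after swapping, the array is [35, 27, 24, 26, 22, 31, 21, 18].
For each element, count later entries that are smaller:
35: 7
27: 5
24: 3
26: 3
22: 2
31: 2
21: 1
18: 0
Sum: 7 + 5 + 3 + 3 + 2 + 2 + 1 + 0 = 23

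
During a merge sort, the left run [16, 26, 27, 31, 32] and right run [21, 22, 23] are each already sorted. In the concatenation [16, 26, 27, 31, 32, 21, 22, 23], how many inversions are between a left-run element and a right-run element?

Count, for every r in R, how many entries of L exceed r:
r = 21: 26, 27, 31, 32 → 4
r = 22: 26, 27, 31, 32 → 4
r = 23: 26, 27, 31, 32 → 4
Cross-inversions: 4 + 4 + 4 = 12

There are 12 cross-inversions.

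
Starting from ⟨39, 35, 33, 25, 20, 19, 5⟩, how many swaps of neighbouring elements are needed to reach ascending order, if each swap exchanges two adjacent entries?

Minimum adjacent swaps = number of inversions (each swap of adjacent out-of-order elements removes one inversion and no swap can remove more).
Count inversions — for each element, later elements that are smaller:
39: 35, 33, 25, 20, 19, 5 → 6
35: 33, 25, 20, 19, 5 → 5
33: 25, 20, 19, 5 → 4
25: 20, 19, 5 → 3
20: 19, 5 → 2
19: 5 → 1
5: none → 0
Total inversions: 6 + 5 + 4 + 3 + 2 + 1 + 0 = 21

21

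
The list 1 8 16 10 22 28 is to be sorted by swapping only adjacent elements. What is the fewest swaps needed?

1

Minimum adjacent swaps = number of inversions (each swap of adjacent out-of-order elements removes one inversion and no swap can remove more).
Count inversions — for each element, later elements that are smaller:
1: none → 0
8: none → 0
16: 10 → 1
10: none → 0
22: none → 0
28: none → 0
Total inversions: 0 + 0 + 1 + 0 + 0 + 0 = 1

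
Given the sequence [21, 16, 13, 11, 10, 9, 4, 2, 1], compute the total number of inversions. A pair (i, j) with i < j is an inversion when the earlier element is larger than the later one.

36

For each element, count later entries that are smaller:
21: 8
16: 7
13: 6
11: 5
10: 4
9: 3
4: 2
2: 1
1: 0
Sum: 8 + 7 + 6 + 5 + 4 + 3 + 2 + 1 + 0 = 36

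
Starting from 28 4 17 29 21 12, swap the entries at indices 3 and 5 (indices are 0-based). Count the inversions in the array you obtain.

5 inversions

Positions 3 and 5 hold 29 and 12; after swapping, the array is [28, 4, 17, 12, 21, 29].
Element-by-element contributions:
28 → 4, 17, 12, 21 → 4
4 → none → 0
17 → 12 → 1
12 → none → 0
21 → none → 0
29 → none → 0
Sum: 4 + 0 + 1 + 0 + 0 + 0 = 5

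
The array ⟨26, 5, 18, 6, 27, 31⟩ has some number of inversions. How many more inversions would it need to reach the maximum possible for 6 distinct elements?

Maximum inversions for 6 distinct elements is C(6, 2) = 6·5/2 = 15.
Current inversions — for each element, count later smaller elements:
26: 3
5: 0
18: 1
6: 0
27: 0
31: 0
Current total: 3 + 0 + 1 + 0 + 0 + 0 = 4
Shortfall: 15 − 4 = 11

11 inversions short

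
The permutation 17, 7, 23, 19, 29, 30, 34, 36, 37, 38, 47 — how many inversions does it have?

For each element, count later entries that are smaller:
17 → 7 → 1
7 → none → 0
23 → 19 → 1
19 → none → 0
29 → none → 0
30 → none → 0
34 → none → 0
36 → none → 0
37 → none → 0
38 → none → 0
47 → none → 0
Sum: 1 + 0 + 1 + 0 + 0 + 0 + 0 + 0 + 0 + 0 + 0 = 2

2 inversions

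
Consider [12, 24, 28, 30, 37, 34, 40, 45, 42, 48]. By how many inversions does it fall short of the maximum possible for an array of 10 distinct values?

43 inversions short

Maximum inversions for 10 distinct elements is C(10, 2) = 10·9/2 = 45.
Current inversions — for each element, count later smaller elements:
12: 0
24: 0
28: 0
30: 0
37: 1
34: 0
40: 0
45: 1
42: 0
48: 0
Current total: 0 + 0 + 0 + 0 + 1 + 0 + 0 + 1 + 0 + 0 = 2
Shortfall: 45 − 2 = 43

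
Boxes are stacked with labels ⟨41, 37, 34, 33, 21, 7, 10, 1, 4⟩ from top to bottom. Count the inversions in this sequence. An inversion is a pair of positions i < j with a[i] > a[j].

Count, for each position, how many later elements it exceeds:
41 → 37, 34, 33, 21, 7, 10, 1, 4 → 8
37 → 34, 33, 21, 7, 10, 1, 4 → 7
34 → 33, 21, 7, 10, 1, 4 → 6
33 → 21, 7, 10, 1, 4 → 5
21 → 7, 10, 1, 4 → 4
7 → 1, 4 → 2
10 → 1, 4 → 2
1 → none → 0
4 → none → 0
Sum: 8 + 7 + 6 + 5 + 4 + 2 + 2 + 0 + 0 = 34

34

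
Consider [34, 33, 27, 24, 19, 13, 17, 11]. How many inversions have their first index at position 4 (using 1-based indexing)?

The element at index 4 is 24.
Elements after it: 19, 13, 17, 11
Those smaller than 24: 19, 13, 17, 11

4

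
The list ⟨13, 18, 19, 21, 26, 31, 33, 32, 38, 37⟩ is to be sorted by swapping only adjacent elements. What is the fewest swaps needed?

2

The minimum number of adjacent swaps to sort an array equals its inversion count, since every such swap removes exactly one inversion.
Count inversions — for each element, later elements that are smaller:
13: none → 0
18: none → 0
19: none → 0
21: none → 0
26: none → 0
31: none → 0
33: 32 → 1
32: none → 0
38: 37 → 1
37: none → 0
Total inversions: 0 + 0 + 0 + 0 + 0 + 0 + 1 + 0 + 1 + 0 = 2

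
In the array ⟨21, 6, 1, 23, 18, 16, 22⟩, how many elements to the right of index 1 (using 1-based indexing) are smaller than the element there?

The element at index 1 is 21.
Elements after it: 6, 1, 23, 18, 16, 22
Those smaller than 21: 6, 1, 18, 16

4 such elements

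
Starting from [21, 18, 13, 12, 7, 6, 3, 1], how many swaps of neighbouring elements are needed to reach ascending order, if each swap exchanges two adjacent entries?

There are 28 swaps.

Each adjacent swap fixes exactly one inversion, so the minimum swap count equals the number of inversions.
Count inversions — for each element, later elements that are smaller:
21: 18, 13, 12, 7, 6, 3, 1 → 7
18: 13, 12, 7, 6, 3, 1 → 6
13: 12, 7, 6, 3, 1 → 5
12: 7, 6, 3, 1 → 4
7: 6, 3, 1 → 3
6: 3, 1 → 2
3: 1 → 1
1: none → 0
Total inversions: 7 + 6 + 5 + 4 + 3 + 2 + 1 + 0 = 28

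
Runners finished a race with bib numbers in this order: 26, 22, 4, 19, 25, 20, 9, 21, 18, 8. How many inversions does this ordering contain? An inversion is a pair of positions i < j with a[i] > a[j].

31

Element-by-element contributions:
26: 9
22: 7
4: 0
19: 3
25: 5
20: 3
9: 1
21: 2
18: 1
8: 0
Sum: 9 + 7 + 0 + 3 + 5 + 3 + 1 + 2 + 1 + 0 = 31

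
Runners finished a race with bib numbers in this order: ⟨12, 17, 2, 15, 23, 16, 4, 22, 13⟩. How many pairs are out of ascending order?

Element-by-element contributions:
12 → 2, 4 → 2
17 → 2, 15, 16, 4, 13 → 5
2 → none → 0
15 → 4, 13 → 2
23 → 16, 4, 22, 13 → 4
16 → 4, 13 → 2
4 → none → 0
22 → 13 → 1
13 → none → 0
Sum: 2 + 5 + 0 + 2 + 4 + 2 + 0 + 1 + 0 = 16

16 out-of-order pairs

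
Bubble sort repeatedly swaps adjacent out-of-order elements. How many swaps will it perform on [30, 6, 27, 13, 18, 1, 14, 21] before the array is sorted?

16 swaps

Each adjacent swap fixes exactly one inversion, so the minimum swap count equals the number of inversions.
Count inversions — for each element, later elements that are smaller:
30: 6, 27, 13, 18, 1, 14, 21 → 7
6: 1 → 1
27: 13, 18, 1, 14, 21 → 5
13: 1 → 1
18: 1, 14 → 2
1: none → 0
14: none → 0
21: none → 0
Total inversions: 7 + 1 + 5 + 1 + 2 + 0 + 0 + 0 = 16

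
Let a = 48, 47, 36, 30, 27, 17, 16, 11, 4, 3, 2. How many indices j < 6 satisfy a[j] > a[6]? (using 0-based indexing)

6

The element at index 6 is 16.
Elements before it: 48, 47, 36, 30, 27, 17
Those larger than 16: 48, 47, 36, 30, 27, 17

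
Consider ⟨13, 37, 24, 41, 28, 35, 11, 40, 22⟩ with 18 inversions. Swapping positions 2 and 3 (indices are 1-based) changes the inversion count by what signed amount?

Positions 2 and 3 hold 37 and 24; after swapping, the array is [13, 24, 37, 41, 28, 35, 11, 40, 22].
Element-by-element contributions:
13: 1
24: 2
37: 4
41: 5
28: 2
35: 2
11: 0
40: 1
22: 0
Sum: 1 + 2 + 4 + 5 + 2 + 2 + 0 + 1 + 0 = 17
Change: 17 − 18 = -1

-1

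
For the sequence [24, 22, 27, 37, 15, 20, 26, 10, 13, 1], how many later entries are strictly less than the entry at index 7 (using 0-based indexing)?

1

The element at index 7 is 10.
Elements after it: 13, 1
Those smaller than 10: 1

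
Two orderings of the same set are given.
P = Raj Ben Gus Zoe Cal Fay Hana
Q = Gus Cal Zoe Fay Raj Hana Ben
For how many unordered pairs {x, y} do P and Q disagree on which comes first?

Assign each item its position (1..7) in the first ordering, then rewrite the second ordering as that position sequence:
positions: Raj→1, Ben→2, Gus→3, Zoe→4, Cal→5, Fay→6, Hana→7
second ordering as positions: [3, 5, 4, 6, 1, 7, 2]
Discordant pairs = inversions in this position sequence.
3: 1, 2 → 2
5: 4, 1, 2 → 3
4: 1, 2 → 2
6: 1, 2 → 2
1: 0
7: 2 → 1
2: 0
Total: 2 + 3 + 2 + 2 + 0 + 1 + 0 = 10

10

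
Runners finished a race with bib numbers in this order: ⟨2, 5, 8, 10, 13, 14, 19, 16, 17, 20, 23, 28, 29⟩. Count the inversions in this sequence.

For each element, count later entries that are smaller:
2: 0
5: 0
8: 0
10: 0
13: 0
14: 0
19: 2
16: 0
17: 0
20: 0
23: 0
28: 0
29: 0
Sum: 0 + 0 + 0 + 0 + 0 + 0 + 2 + 0 + 0 + 0 + 0 + 0 + 0 = 2

There are 2 inversions.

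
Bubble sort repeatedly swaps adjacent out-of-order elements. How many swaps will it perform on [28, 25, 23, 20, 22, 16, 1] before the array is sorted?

Each adjacent swap fixes exactly one inversion, so the minimum swap count equals the number of inversions.
Count inversions — for each element, later elements that are smaller:
28: 25, 23, 20, 22, 16, 1 → 6
25: 23, 20, 22, 16, 1 → 5
23: 20, 22, 16, 1 → 4
20: 16, 1 → 2
22: 16, 1 → 2
16: 1 → 1
1: none → 0
Total inversions: 6 + 5 + 4 + 2 + 2 + 1 + 0 = 20

There are 20 swaps.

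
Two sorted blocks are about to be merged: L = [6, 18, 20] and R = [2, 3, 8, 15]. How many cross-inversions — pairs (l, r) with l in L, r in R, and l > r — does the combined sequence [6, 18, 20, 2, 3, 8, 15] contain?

For each element r of the right run, count left-run elements greater than r:
r = 2: 6, 18, 20 → 3
r = 3: 6, 18, 20 → 3
r = 8: 18, 20 → 2
r = 15: 18, 20 → 2
Cross-inversions: 3 + 3 + 2 + 2 = 10

Split inversions: 10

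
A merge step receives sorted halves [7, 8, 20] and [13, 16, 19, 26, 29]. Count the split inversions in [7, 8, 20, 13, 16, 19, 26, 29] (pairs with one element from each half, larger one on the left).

3 split inversions

Count, for every r in R, how many entries of L exceed r:
r = 13: 20 → 1
r = 16: 20 → 1
r = 19: 20 → 1
r = 26: none → 0
r = 29: none → 0
Cross-inversions: 1 + 1 + 1 + 0 + 0 = 3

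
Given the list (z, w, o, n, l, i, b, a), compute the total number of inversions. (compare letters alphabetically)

28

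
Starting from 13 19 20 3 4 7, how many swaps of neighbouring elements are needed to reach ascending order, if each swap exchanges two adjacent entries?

The minimum number of adjacent swaps to sort an array equals its inversion count, since every such swap removes exactly one inversion.
Count inversions — for each element, later elements that are smaller:
13: 3, 4, 7 → 3
19: 3, 4, 7 → 3
20: 3, 4, 7 → 3
3: none → 0
4: none → 0
7: none → 0
Total inversions: 3 + 3 + 3 + 0 + 0 + 0 = 9

9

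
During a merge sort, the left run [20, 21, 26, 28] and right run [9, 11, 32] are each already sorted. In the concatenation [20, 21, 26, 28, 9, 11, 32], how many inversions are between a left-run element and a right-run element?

Count, for every r in R, how many entries of L exceed r:
r = 9: 20, 21, 26, 28 → 4
r = 11: 20, 21, 26, 28 → 4
r = 32: none → 0
Cross-inversions: 4 + 4 + 0 = 8

8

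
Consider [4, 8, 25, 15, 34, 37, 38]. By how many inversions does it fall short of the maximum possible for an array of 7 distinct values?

20 inversions short

Maximum inversions for 7 distinct elements is C(7, 2) = 7·6/2 = 21.
Current inversions — for each element, count later smaller elements:
4: 0
8: 0
25: 1
15: 0
34: 0
37: 0
38: 0
Current total: 0 + 0 + 1 + 0 + 0 + 0 + 0 = 1
Shortfall: 21 − 1 = 20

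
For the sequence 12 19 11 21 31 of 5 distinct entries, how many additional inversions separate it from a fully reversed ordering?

8 inversions short

Maximum inversions for 5 distinct elements is C(5, 2) = 5·4/2 = 10.
Current inversions — for each element, count later smaller elements:
12: 1
19: 1
11: 0
21: 0
31: 0
Current total: 1 + 1 + 0 + 0 + 0 = 2
Shortfall: 10 − 2 = 8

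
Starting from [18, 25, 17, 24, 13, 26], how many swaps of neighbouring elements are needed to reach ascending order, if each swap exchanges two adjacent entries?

There are 7 swaps.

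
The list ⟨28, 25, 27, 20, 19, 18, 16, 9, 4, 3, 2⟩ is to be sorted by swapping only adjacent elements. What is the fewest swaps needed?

The minimum number of adjacent swaps to sort an array equals its inversion count, since every such swap removes exactly one inversion.
Count inversions — for each element, later elements that are smaller:
28: 25, 27, 20, 19, 18, 16, 9, 4, 3, 2 → 10
25: 20, 19, 18, 16, 9, 4, 3, 2 → 8
27: 20, 19, 18, 16, 9, 4, 3, 2 → 8
20: 19, 18, 16, 9, 4, 3, 2 → 7
19: 18, 16, 9, 4, 3, 2 → 6
18: 16, 9, 4, 3, 2 → 5
16: 9, 4, 3, 2 → 4
9: 4, 3, 2 → 3
4: 3, 2 → 2
3: 2 → 1
2: none → 0
Total inversions: 10 + 8 + 8 + 7 + 6 + 5 + 4 + 3 + 2 + 1 + 0 = 54

54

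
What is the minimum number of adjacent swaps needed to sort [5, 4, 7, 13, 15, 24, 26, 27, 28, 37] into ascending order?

1

The minimum number of adjacent swaps to sort an array equals its inversion count, since every such swap removes exactly one inversion.
Count inversions — for each element, later elements that are smaller:
5: 4 → 1
4: none → 0
7: none → 0
13: none → 0
15: none → 0
24: none → 0
26: none → 0
27: none → 0
28: none → 0
37: none → 0
Total inversions: 1 + 0 + 0 + 0 + 0 + 0 + 0 + 0 + 0 + 0 = 1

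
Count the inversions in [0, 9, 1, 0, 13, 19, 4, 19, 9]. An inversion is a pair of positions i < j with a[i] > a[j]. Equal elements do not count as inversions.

There are 9 out-of-order pairs.

Element-by-element contributions:
0: 0
9: 3
1: 1
0: 0
13: 2
19: 2
4: 0
19: 1
9: 0
Sum: 0 + 3 + 1 + 0 + 2 + 2 + 0 + 1 + 0 = 9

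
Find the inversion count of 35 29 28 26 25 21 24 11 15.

Sweep left to right; for each value list the smaller values that follow it:
35 → 29, 28, 26, 25, 21, 24, 11, 15 → 8
29 → 28, 26, 25, 21, 24, 11, 15 → 7
28 → 26, 25, 21, 24, 11, 15 → 6
26 → 25, 21, 24, 11, 15 → 5
25 → 21, 24, 11, 15 → 4
21 → 11, 15 → 2
24 → 11, 15 → 2
11 → none → 0
15 → none → 0
Sum: 8 + 7 + 6 + 5 + 4 + 2 + 2 + 0 + 0 = 34

34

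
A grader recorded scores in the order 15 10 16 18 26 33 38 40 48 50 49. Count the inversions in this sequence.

Element-by-element contributions:
15: 1
10: 0
16: 0
18: 0
26: 0
33: 0
38: 0
40: 0
48: 0
50: 1
49: 0
Sum: 1 + 0 + 0 + 0 + 0 + 0 + 0 + 0 + 0 + 1 + 0 = 2

2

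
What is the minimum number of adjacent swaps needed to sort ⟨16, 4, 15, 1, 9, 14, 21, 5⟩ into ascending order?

Swaps: 14

The minimum number of adjacent swaps to sort an array equals its inversion count, since every such swap removes exactly one inversion.
Count inversions — for each element, later elements that are smaller:
16: 4, 15, 1, 9, 14, 5 → 6
4: 1 → 1
15: 1, 9, 14, 5 → 4
1: none → 0
9: 5 → 1
14: 5 → 1
21: 5 → 1
5: none → 0
Total inversions: 6 + 1 + 4 + 0 + 1 + 1 + 1 + 0 = 14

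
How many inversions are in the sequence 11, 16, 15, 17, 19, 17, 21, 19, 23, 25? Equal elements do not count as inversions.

3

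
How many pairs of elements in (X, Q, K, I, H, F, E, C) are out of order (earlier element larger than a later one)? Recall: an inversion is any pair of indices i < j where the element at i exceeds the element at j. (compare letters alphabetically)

28

Sweep left to right; for each value list the smaller values that follow it:
X → Q, K, I, H, F, E, C → 7
Q → K, I, H, F, E, C → 6
K → I, H, F, E, C → 5
I → H, F, E, C → 4
H → F, E, C → 3
F → E, C → 2
E → C → 1
C → none → 0
Sum: 7 + 6 + 5 + 4 + 3 + 2 + 1 + 0 = 28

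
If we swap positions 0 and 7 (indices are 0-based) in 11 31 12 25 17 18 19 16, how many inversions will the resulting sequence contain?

Positions 0 and 7 hold 11 and 16; after swapping, the array is [16, 31, 12, 25, 17, 18, 19, 11].
For each element, count later entries that are smaller:
16: 2
31: 6
12: 1
25: 4
17: 1
18: 1
19: 1
11: 0
Sum: 2 + 6 + 1 + 4 + 1 + 1 + 1 + 0 = 16

16 inversions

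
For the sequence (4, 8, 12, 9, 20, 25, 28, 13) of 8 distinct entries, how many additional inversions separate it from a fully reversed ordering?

24

Maximum inversions for 8 distinct elements is C(8, 2) = 8·7/2 = 28.
Current inversions — for each element, count later smaller elements:
4: 0
8: 0
12: 1
9: 0
20: 1
25: 1
28: 1
13: 0
Current total: 0 + 0 + 1 + 0 + 1 + 1 + 1 + 0 = 4
Shortfall: 28 − 4 = 24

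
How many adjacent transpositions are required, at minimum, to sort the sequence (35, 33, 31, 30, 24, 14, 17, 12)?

27 swaps

Each adjacent swap fixes exactly one inversion, so the minimum swap count equals the number of inversions.
Count inversions — for each element, later elements that are smaller:
35: 33, 31, 30, 24, 14, 17, 12 → 7
33: 31, 30, 24, 14, 17, 12 → 6
31: 30, 24, 14, 17, 12 → 5
30: 24, 14, 17, 12 → 4
24: 14, 17, 12 → 3
14: 12 → 1
17: 12 → 1
12: none → 0
Total inversions: 7 + 6 + 5 + 4 + 3 + 1 + 1 + 0 = 27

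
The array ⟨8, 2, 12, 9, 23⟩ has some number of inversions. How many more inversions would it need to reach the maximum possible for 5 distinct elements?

8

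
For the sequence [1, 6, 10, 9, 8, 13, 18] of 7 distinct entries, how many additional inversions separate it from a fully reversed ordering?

Maximum inversions for 7 distinct elements is C(7, 2) = 7·6/2 = 21.
Current inversions — for each element, count later smaller elements:
1: 0
6: 0
10: 2
9: 1
8: 0
13: 0
18: 0
Current total: 0 + 0 + 2 + 1 + 0 + 0 + 0 = 3
Shortfall: 21 − 3 = 18

18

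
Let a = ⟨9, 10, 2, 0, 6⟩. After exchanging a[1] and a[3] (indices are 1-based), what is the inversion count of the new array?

6

Positions 1 and 3 hold 9 and 2; after swapping, the array is [2, 10, 9, 0, 6].
For each element, count later entries that are smaller:
2: 1
10: 3
9: 2
0: 0
6: 0
Sum: 1 + 3 + 2 + 0 + 0 = 6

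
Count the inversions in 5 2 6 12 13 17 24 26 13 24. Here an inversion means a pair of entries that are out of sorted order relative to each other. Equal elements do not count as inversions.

There are 5 out-of-order pairs.

For each element, count later entries that are smaller:
5 → 2 → 1
2 → none → 0
6 → none → 0
12 → none → 0
13 → none → 0
17 → 13 → 1
24 → 13 → 1
26 → 13, 24 → 2
13 → none → 0
24 → none → 0
Sum: 1 + 0 + 0 + 0 + 0 + 1 + 1 + 2 + 0 + 0 = 5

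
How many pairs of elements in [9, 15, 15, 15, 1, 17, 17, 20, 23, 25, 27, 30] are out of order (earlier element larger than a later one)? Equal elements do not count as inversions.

For each element, count later entries that are smaller:
9: 1
15: 1
15: 1
15: 1
1: 0
17: 0
17: 0
20: 0
23: 0
25: 0
27: 0
30: 0
Sum: 1 + 1 + 1 + 1 + 0 + 0 + 0 + 0 + 0 + 0 + 0 + 0 = 4

There are 4 inversions.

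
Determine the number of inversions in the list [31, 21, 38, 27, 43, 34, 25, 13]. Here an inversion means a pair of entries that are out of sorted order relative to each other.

17

For each element, count later entries that are smaller:
31: 4
21: 1
38: 4
27: 2
43: 3
34: 2
25: 1
13: 0
Sum: 4 + 1 + 4 + 2 + 3 + 2 + 1 + 0 = 17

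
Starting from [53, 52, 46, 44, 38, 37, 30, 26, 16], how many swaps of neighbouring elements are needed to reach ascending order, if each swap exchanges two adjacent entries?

Each adjacent swap fixes exactly one inversion, so the minimum swap count equals the number of inversions.
Count inversions — for each element, later elements that are smaller:
53: 52, 46, 44, 38, 37, 30, 26, 16 → 8
52: 46, 44, 38, 37, 30, 26, 16 → 7
46: 44, 38, 37, 30, 26, 16 → 6
44: 38, 37, 30, 26, 16 → 5
38: 37, 30, 26, 16 → 4
37: 30, 26, 16 → 3
30: 26, 16 → 2
26: 16 → 1
16: none → 0
Total inversions: 8 + 7 + 6 + 5 + 4 + 3 + 2 + 1 + 0 = 36

36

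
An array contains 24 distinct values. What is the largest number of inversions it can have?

The maximum occurs when the array is in strictly decreasing order: every one of the C(24, 2) pairs is inverted.
C(24, 2) = 24·23/2 = 276

276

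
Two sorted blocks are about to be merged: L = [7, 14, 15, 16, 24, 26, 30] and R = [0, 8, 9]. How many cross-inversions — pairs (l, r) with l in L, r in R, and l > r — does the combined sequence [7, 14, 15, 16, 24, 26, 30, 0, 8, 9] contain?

19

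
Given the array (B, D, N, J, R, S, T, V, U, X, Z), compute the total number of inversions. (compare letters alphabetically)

Sweep left to right; for each value list the smaller values that follow it:
B → none → 0
D → none → 0
N → J → 1
J → none → 0
R → none → 0
S → none → 0
T → none → 0
V → U → 1
U → none → 0
X → none → 0
Z → none → 0
Sum: 0 + 0 + 1 + 0 + 0 + 0 + 0 + 1 + 0 + 0 + 0 = 2

2 inversions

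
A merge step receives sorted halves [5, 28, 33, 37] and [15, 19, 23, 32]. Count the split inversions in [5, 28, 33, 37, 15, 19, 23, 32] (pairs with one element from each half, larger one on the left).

Count, for every r in R, how many entries of L exceed r:
r = 15: 28, 33, 37 → 3
r = 19: 28, 33, 37 → 3
r = 23: 28, 33, 37 → 3
r = 32: 33, 37 → 2
Cross-inversions: 3 + 3 + 3 + 2 = 11

11 split inversions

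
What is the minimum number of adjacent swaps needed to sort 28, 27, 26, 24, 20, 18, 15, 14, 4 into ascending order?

There are 36 swaps.

Minimum adjacent swaps = number of inversions (each swap of adjacent out-of-order elements removes one inversion and no swap can remove more).
Count inversions — for each element, later elements that are smaller:
28: 27, 26, 24, 20, 18, 15, 14, 4 → 8
27: 26, 24, 20, 18, 15, 14, 4 → 7
26: 24, 20, 18, 15, 14, 4 → 6
24: 20, 18, 15, 14, 4 → 5
20: 18, 15, 14, 4 → 4
18: 15, 14, 4 → 3
15: 14, 4 → 2
14: 4 → 1
4: none → 0
Total inversions: 8 + 7 + 6 + 5 + 4 + 3 + 2 + 1 + 0 = 36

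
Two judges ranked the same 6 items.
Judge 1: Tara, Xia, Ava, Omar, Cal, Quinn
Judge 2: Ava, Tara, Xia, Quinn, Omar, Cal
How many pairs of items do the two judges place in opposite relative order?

Discordant pairs: 4

Assign each item its position (1..6) in the first ordering, then rewrite the second ordering as that position sequence:
positions: Tara→1, Xia→2, Ava→3, Omar→4, Cal→5, Quinn→6
second ordering as positions: [3, 1, 2, 6, 4, 5]
Discordant pairs = inversions in this position sequence.
3: 1, 2 → 2
1: 0
2: 0
6: 4, 5 → 2
4: 0
5: 0
Total: 2 + 0 + 0 + 2 + 0 + 0 = 4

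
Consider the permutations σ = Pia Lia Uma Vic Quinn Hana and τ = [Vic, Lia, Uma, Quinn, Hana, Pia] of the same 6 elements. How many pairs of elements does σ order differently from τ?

7 discordant pairs

Assign each item its position (1..6) in the first ordering, then rewrite the second ordering as that position sequence:
positions: Pia→1, Lia→2, Uma→3, Vic→4, Quinn→5, Hana→6
second ordering as positions: [4, 2, 3, 5, 6, 1]
Discordant pairs = inversions in this position sequence.
4: 2, 3, 1 → 3
2: 1 → 1
3: 1 → 1
5: 1 → 1
6: 1 → 1
1: 0
Total: 3 + 1 + 1 + 1 + 1 + 0 = 7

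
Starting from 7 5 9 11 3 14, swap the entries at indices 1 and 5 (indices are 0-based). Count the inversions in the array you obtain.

Inversions: 10

Positions 1 and 5 hold 5 and 14; after swapping, the array is [7, 14, 9, 11, 3, 5].
For each element, count later entries that are smaller:
7: 2
14: 4
9: 2
11: 2
3: 0
5: 0
Sum: 2 + 4 + 2 + 2 + 0 + 0 = 10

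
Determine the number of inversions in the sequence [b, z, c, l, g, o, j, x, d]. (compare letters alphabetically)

There are 15 out-of-order pairs.

For each element, count later entries that are smaller:
b: 0
z: 7
c: 0
l: 3
g: 1
o: 2
j: 1
x: 1
d: 0
Sum: 0 + 7 + 0 + 3 + 1 + 2 + 1 + 1 + 0 = 15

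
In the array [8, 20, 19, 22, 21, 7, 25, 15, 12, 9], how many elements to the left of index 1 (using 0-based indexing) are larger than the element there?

The element at index 1 is 20.
Elements before it: 8
None of them are larger than 20.

0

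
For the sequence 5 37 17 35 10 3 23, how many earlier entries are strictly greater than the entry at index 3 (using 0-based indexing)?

1

The element at index 3 is 35.
Elements before it: 5, 37, 17
Those larger than 35: 37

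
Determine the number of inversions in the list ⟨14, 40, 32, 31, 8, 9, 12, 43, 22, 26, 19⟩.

29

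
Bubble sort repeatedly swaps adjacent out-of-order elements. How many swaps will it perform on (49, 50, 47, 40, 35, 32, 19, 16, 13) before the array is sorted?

35 swaps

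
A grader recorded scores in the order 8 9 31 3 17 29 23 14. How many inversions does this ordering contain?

11 out-of-order pairs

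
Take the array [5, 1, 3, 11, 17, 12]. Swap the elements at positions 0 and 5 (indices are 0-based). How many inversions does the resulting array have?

6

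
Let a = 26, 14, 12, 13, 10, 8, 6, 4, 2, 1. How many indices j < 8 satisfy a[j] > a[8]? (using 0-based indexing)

8

The element at index 8 is 2.
Elements before it: 26, 14, 12, 13, 10, 8, 6, 4
Those larger than 2: 26, 14, 12, 13, 10, 8, 6, 4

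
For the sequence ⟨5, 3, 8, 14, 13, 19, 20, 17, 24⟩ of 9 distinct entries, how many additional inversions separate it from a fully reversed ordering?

32

Maximum inversions for 9 distinct elements is C(9, 2) = 9·8/2 = 36.
Current inversions — for each element, count later smaller elements:
5: 1
3: 0
8: 0
14: 1
13: 0
19: 1
20: 1
17: 0
24: 0
Current total: 1 + 0 + 0 + 1 + 0 + 1 + 1 + 0 + 0 = 4
Shortfall: 36 − 4 = 32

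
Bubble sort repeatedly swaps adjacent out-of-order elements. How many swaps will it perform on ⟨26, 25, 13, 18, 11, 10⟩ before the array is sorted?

Minimum adjacent swaps = number of inversions (each swap of adjacent out-of-order elements removes one inversion and no swap can remove more).
Count inversions — for each element, later elements that are smaller:
26: 25, 13, 18, 11, 10 → 5
25: 13, 18, 11, 10 → 4
13: 11, 10 → 2
18: 11, 10 → 2
11: 10 → 1
10: none → 0
Total inversions: 5 + 4 + 2 + 2 + 1 + 0 = 14

Adjacent swaps: 14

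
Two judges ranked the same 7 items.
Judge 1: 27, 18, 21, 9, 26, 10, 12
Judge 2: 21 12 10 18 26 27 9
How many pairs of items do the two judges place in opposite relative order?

14

Assign each item its position (1..7) in the first ordering, then rewrite the second ordering as that position sequence:
positions: 27→1, 18→2, 21→3, 9→4, 26→5, 10→6, 12→7
second ordering as positions: [3, 7, 6, 2, 5, 1, 4]
Discordant pairs = inversions in this position sequence.
3: 2, 1 → 2
7: 6, 2, 5, 1, 4 → 5
6: 2, 5, 1, 4 → 4
2: 1 → 1
5: 1, 4 → 2
1: 0
4: 0
Total: 2 + 5 + 4 + 1 + 2 + 0 + 0 = 14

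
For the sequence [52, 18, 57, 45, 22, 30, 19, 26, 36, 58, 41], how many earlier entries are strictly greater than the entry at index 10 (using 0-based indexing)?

4

The element at index 10 is 41.
Elements before it: 52, 18, 57, 45, 22, 30, 19, 26, 36, 58
Those larger than 41: 52, 57, 45, 58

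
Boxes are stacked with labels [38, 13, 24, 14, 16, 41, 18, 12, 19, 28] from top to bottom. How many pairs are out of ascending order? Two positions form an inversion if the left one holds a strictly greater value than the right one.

21

For each element, count later entries that are smaller:
38 → 13, 24, 14, 16, 18, 12, 19, 28 → 8
13 → 12 → 1
24 → 14, 16, 18, 12, 19 → 5
14 → 12 → 1
16 → 12 → 1
41 → 18, 12, 19, 28 → 4
18 → 12 → 1
12 → none → 0
19 → none → 0
28 → none → 0
Sum: 8 + 1 + 5 + 1 + 1 + 4 + 1 + 0 + 0 + 0 = 21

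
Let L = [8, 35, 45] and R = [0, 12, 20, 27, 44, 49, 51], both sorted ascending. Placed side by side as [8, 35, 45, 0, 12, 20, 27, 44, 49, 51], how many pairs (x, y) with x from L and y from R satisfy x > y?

10

Take each right-half value and tally the left-half values above it:
r = 0: 8, 35, 45 → 3
r = 12: 35, 45 → 2
r = 20: 35, 45 → 2
r = 27: 35, 45 → 2
r = 44: 45 → 1
r = 49: none → 0
r = 51: none → 0
Cross-inversions: 3 + 2 + 2 + 2 + 1 + 0 + 0 = 10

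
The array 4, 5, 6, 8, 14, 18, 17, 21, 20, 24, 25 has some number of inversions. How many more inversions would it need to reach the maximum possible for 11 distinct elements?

Maximum inversions for 11 distinct elements is C(11, 2) = 11·10/2 = 55.
Current inversions — for each element, count later smaller elements:
4: 0
5: 0
6: 0
8: 0
14: 0
18: 1
17: 0
21: 1
20: 0
24: 0
25: 0
Current total: 0 + 0 + 0 + 0 + 0 + 1 + 0 + 1 + 0 + 0 + 0 = 2
Shortfall: 55 − 2 = 53

53 inversions short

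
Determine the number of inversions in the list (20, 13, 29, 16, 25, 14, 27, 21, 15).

18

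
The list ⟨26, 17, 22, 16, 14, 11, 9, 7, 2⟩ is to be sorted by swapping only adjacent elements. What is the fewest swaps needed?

Adjacent swaps: 35

The minimum number of adjacent swaps to sort an array equals its inversion count, since every such swap removes exactly one inversion.
Count inversions — for each element, later elements that are smaller:
26: 17, 22, 16, 14, 11, 9, 7, 2 → 8
17: 16, 14, 11, 9, 7, 2 → 6
22: 16, 14, 11, 9, 7, 2 → 6
16: 14, 11, 9, 7, 2 → 5
14: 11, 9, 7, 2 → 4
11: 9, 7, 2 → 3
9: 7, 2 → 2
7: 2 → 1
2: none → 0
Total inversions: 8 + 6 + 6 + 5 + 4 + 3 + 2 + 1 + 0 = 35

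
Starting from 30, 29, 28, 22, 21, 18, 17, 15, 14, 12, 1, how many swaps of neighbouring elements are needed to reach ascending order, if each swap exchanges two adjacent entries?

There are 55 adjacent swaps.

Minimum adjacent swaps = number of inversions (each swap of adjacent out-of-order elements removes one inversion and no swap can remove more).
Count inversions — for each element, later elements that are smaller:
30: 29, 28, 22, 21, 18, 17, 15, 14, 12, 1 → 10
29: 28, 22, 21, 18, 17, 15, 14, 12, 1 → 9
28: 22, 21, 18, 17, 15, 14, 12, 1 → 8
22: 21, 18, 17, 15, 14, 12, 1 → 7
21: 18, 17, 15, 14, 12, 1 → 6
18: 17, 15, 14, 12, 1 → 5
17: 15, 14, 12, 1 → 4
15: 14, 12, 1 → 3
14: 12, 1 → 2
12: 1 → 1
1: none → 0
Total inversions: 10 + 9 + 8 + 7 + 6 + 5 + 4 + 3 + 2 + 1 + 0 = 55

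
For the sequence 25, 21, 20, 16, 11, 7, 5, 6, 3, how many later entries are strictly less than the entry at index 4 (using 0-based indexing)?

The element at index 4 is 11.
Elements after it: 7, 5, 6, 3
Those smaller than 11: 7, 5, 6, 3

4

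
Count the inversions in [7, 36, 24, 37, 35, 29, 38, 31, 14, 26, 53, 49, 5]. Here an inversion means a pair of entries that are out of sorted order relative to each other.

For each element, count later entries that are smaller:
7 → 5 → 1
36 → 24, 35, 29, 31, 14, 26, 5 → 7
24 → 14, 5 → 2
37 → 35, 29, 31, 14, 26, 5 → 6
35 → 29, 31, 14, 26, 5 → 5
29 → 14, 26, 5 → 3
38 → 31, 14, 26, 5 → 4
31 → 14, 26, 5 → 3
14 → 5 → 1
26 → 5 → 1
53 → 49, 5 → 2
49 → 5 → 1
5 → none → 0
Sum: 1 + 7 + 2 + 6 + 5 + 3 + 4 + 3 + 1 + 1 + 2 + 1 + 0 = 36

36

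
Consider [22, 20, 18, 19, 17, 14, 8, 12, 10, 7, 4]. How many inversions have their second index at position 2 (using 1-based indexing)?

The element at index 2 is 20.
Elements before it: 22
Those larger than 20: 22

1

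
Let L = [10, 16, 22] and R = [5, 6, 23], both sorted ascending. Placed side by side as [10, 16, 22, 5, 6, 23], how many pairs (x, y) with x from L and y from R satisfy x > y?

6

For each element r of the right run, count left-run elements greater than r:
r = 5: 10, 16, 22 → 3
r = 6: 10, 16, 22 → 3
r = 23: none → 0
Cross-inversions: 3 + 3 + 0 = 6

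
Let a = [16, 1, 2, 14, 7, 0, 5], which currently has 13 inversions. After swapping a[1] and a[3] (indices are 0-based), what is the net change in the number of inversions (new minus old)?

Positions 1 and 3 hold 1 and 14; after swapping, the array is [16, 14, 2, 1, 7, 0, 5].
For each element, count later entries that are smaller:
16: 6
14: 5
2: 2
1: 1
7: 2
0: 0
5: 0
Sum: 6 + 5 + 2 + 1 + 2 + 0 + 0 = 16
Change: 16 − 13 = +3

+3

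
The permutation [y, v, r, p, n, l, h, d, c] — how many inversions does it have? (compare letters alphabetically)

Count, for each position, how many later elements it exceeds:
y → v, r, p, n, l, h, d, c → 8
v → r, p, n, l, h, d, c → 7
r → p, n, l, h, d, c → 6
p → n, l, h, d, c → 5
n → l, h, d, c → 4
l → h, d, c → 3
h → d, c → 2
d → c → 1
c → none → 0
Sum: 8 + 7 + 6 + 5 + 4 + 3 + 2 + 1 + 0 = 36

36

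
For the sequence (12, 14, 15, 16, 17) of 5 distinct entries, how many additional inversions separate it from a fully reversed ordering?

Maximum inversions for 5 distinct elements is C(5, 2) = 5·4/2 = 10.
Current inversions — for each element, count later smaller elements:
12: 0
14: 0
15: 0
16: 0
17: 0
Current total: 0 + 0 + 0 + 0 + 0 = 0
Shortfall: 10 − 0 = 10

10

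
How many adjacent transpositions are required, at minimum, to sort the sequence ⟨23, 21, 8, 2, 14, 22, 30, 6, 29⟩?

16

The minimum number of adjacent swaps to sort an array equals its inversion count, since every such swap removes exactly one inversion.
Count inversions — for each element, later elements that are smaller:
23: 21, 8, 2, 14, 22, 6 → 6
21: 8, 2, 14, 6 → 4
8: 2, 6 → 2
2: none → 0
14: 6 → 1
22: 6 → 1
30: 6, 29 → 2
6: none → 0
29: none → 0
Total inversions: 6 + 4 + 2 + 0 + 1 + 1 + 2 + 0 + 0 = 16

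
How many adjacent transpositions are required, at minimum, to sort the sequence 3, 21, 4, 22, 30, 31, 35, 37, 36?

The minimum number of adjacent swaps to sort an array equals its inversion count, since every such swap removes exactly one inversion.
Count inversions — for each element, later elements that are smaller:
3: none → 0
21: 4 → 1
4: none → 0
22: none → 0
30: none → 0
31: none → 0
35: none → 0
37: 36 → 1
36: none → 0
Total inversions: 0 + 1 + 0 + 0 + 0 + 0 + 0 + 1 + 0 = 2

There are 2 adjacent swaps.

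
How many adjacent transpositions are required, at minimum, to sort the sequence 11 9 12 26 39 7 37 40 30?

Minimum adjacent swaps = number of inversions (each swap of adjacent out-of-order elements removes one inversion and no swap can remove more).
Count inversions — for each element, later elements that are smaller:
11: 9, 7 → 2
9: 7 → 1
12: 7 → 1
26: 7 → 1
39: 7, 37, 30 → 3
7: none → 0
37: 30 → 1
40: 30 → 1
30: none → 0
Total inversions: 2 + 1 + 1 + 1 + 3 + 0 + 1 + 1 + 0 = 10

10 adjacent swaps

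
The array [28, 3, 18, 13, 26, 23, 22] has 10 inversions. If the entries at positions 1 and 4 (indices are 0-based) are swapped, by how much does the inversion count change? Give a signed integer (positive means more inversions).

+5

Positions 1 and 4 hold 3 and 26; after swapping, the array is [28, 26, 18, 13, 3, 23, 22].
Sweep left to right; for each value list the smaller values that follow it:
28 → 26, 18, 13, 3, 23, 22 → 6
26 → 18, 13, 3, 23, 22 → 5
18 → 13, 3 → 2
13 → 3 → 1
3 → none → 0
23 → 22 → 1
22 → none → 0
Sum: 6 + 5 + 2 + 1 + 0 + 1 + 0 = 15
Change: 15 − 10 = +5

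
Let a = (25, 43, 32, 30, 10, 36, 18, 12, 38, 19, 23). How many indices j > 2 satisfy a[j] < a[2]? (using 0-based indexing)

The element at index 2 is 32.
Elements after it: 30, 10, 36, 18, 12, 38, 19, 23
Those smaller than 32: 30, 10, 18, 12, 19, 23

6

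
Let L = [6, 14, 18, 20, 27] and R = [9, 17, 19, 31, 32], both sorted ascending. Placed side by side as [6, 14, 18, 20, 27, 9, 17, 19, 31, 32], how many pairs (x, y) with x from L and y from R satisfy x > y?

Split inversions: 9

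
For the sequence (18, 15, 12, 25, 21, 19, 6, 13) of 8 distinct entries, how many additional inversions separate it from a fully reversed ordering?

11 inversions short

Maximum inversions for 8 distinct elements is C(8, 2) = 8·7/2 = 28.
Current inversions — for each element, count later smaller elements:
18: 4
15: 3
12: 1
25: 4
21: 3
19: 2
6: 0
13: 0
Current total: 4 + 3 + 1 + 4 + 3 + 2 + 0 + 0 = 17
Shortfall: 28 − 17 = 11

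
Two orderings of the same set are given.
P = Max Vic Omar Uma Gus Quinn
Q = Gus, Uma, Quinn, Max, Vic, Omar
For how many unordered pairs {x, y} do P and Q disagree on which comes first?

Disagreeing pairs: 10

Assign each item its position (1..6) in the first ordering, then rewrite the second ordering as that position sequence:
positions: Max→1, Vic→2, Omar→3, Uma→4, Gus→5, Quinn→6
second ordering as positions: [5, 4, 6, 1, 2, 3]
Discordant pairs = inversions in this position sequence.
5: 4, 1, 2, 3 → 4
4: 1, 2, 3 → 3
6: 1, 2, 3 → 3
1: 0
2: 0
3: 0
Total: 4 + 3 + 3 + 0 + 0 + 0 = 10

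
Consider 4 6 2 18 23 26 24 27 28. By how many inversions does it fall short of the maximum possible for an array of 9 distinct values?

Maximum inversions for 9 distinct elements is C(9, 2) = 9·8/2 = 36.
Current inversions — for each element, count later smaller elements:
4: 1
6: 1
2: 0
18: 0
23: 0
26: 1
24: 0
27: 0
28: 0
Current total: 1 + 1 + 0 + 0 + 0 + 1 + 0 + 0 + 0 = 3
Shortfall: 36 − 3 = 33

33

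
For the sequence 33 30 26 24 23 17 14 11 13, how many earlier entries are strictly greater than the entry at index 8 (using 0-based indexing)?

The element at index 8 is 13.
Elements before it: 33, 30, 26, 24, 23, 17, 14, 11
Those larger than 13: 33, 30, 26, 24, 23, 17, 14

7 such elements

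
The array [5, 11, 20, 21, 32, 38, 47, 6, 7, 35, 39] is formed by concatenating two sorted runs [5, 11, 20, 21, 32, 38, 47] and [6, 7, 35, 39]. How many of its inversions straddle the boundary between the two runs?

15

Count, for every r in R, how many entries of L exceed r:
r = 6: 11, 20, 21, 32, 38, 47 → 6
r = 7: 11, 20, 21, 32, 38, 47 → 6
r = 35: 38, 47 → 2
r = 39: 47 → 1
Cross-inversions: 6 + 6 + 2 + 1 = 15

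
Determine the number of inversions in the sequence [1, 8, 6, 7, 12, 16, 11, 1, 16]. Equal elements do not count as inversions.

Count, for each position, how many later elements it exceeds:
1 → none → 0
8 → 6, 7, 1 → 3
6 → 1 → 1
7 → 1 → 1
12 → 11, 1 → 2
16 → 11, 1 → 2
11 → 1 → 1
1 → none → 0
16 → none → 0
Sum: 0 + 3 + 1 + 1 + 2 + 2 + 1 + 0 + 0 = 10

10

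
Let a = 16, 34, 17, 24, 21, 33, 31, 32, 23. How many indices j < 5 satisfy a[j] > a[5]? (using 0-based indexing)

1 such element

The element at index 5 is 33.
Elements before it: 16, 34, 17, 24, 21
Those larger than 33: 34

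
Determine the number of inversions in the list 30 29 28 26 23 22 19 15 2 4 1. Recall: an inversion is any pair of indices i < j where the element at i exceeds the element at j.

For each element, count later entries that are smaller:
30 → 29, 28, 26, 23, 22, 19, 15, 2, 4, 1 → 10
29 → 28, 26, 23, 22, 19, 15, 2, 4, 1 → 9
28 → 26, 23, 22, 19, 15, 2, 4, 1 → 8
26 → 23, 22, 19, 15, 2, 4, 1 → 7
23 → 22, 19, 15, 2, 4, 1 → 6
22 → 19, 15, 2, 4, 1 → 5
19 → 15, 2, 4, 1 → 4
15 → 2, 4, 1 → 3
2 → 1 → 1
4 → 1 → 1
1 → none → 0
Sum: 10 + 9 + 8 + 7 + 6 + 5 + 4 + 3 + 1 + 1 + 0 = 54

Inversions: 54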